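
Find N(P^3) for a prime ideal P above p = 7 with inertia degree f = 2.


N(P^a) = p^(a*f)
= 7^(3*2)
= 7^6
= 117649

117649


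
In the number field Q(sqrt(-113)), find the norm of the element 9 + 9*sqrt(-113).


N(a + b*sqrt(d)) = a^2 - d*b^2
= (9)^2 - (-113)*(9)^2
= 81 + 9153
= 9234

9234


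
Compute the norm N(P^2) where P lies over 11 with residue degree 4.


N(P^a) = p^(a*f)
= 11^(2*4)
= 11^8
= 214358881

214358881


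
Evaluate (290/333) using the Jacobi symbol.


Compute (290/333) via quadratic reciprocity:
  pull out 2: (2/333) = -1  (since 333 mod 8 = 5)
  reciprocity: (145/333) -> +(333/145)
  reduce: (43/145)
  reciprocity: (43/145) -> +(145/43)
  reduce: (16/43)
  pull out 2: (2/43) = -1  (since 43 mod 8 = 3)
  pull out 2: (2/43) = -1  (since 43 mod 8 = 3)
  pull out 2: (2/43) = -1  (since 43 mod 8 = 3)
  pull out 2: (2/43) = -1  (since 43 mod 8 = 3)
  (1/43) = 1
Product of signs = -1

-1


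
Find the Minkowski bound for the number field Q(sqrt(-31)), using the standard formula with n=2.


d = -31, d mod 4 = 1, so disc(K) = d = -31; |disc(K)| = 31
Imaginary quadratic field, so n = 2, s = r2 = 1, r1 = 0
M = (n!/n^n) * (4/pi)^s * sqrt(|disc(K)|) = (2!/2^2) * (4/pi)^1 * sqrt(31)
= 0.5 * 1.273240 * 5.567764
= 3.5445

3.5445


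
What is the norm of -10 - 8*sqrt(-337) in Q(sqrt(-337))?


N(a + b*sqrt(d)) = a^2 - d*b^2
= (-10)^2 - (-337)*(-8)^2
= 100 + 21568
= 21668

21668


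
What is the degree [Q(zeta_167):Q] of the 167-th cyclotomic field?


The degree equals Euler's totient phi(167).
167 = 167
phi(167) = 166

166


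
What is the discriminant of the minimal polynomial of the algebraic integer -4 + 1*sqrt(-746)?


The element -4 + 1*sqrt(-746) has minimal polynomial:
x^2 + 8*x + 762
Discriminant = (8)^2 - 4*(762)
= 64 - 3048
= -2984

-2984


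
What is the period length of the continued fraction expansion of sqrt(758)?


Run the CF algorithm for sqrt(758).
a_0 = floor(sqrt(758)) = 27; set m_0=0, q_0=1.
Recurrence: m' = q*a - m,  q' = (d - m'^2)/q,  a' = floor((a_0 + m')/q').
  step 1: m=27, q=29, a=1
  step 2: m=2, q=26, a=1
  step 3: m=24, q=7, a=7
  step 4: m=25, q=19, a=2
  step 5: m=13, q=31, a=1
  step 6: m=18, q=14, a=3
  step 7: m=24, q=13, a=3
  step 8: m=15, q=41, a=1
  step 9: m=26, q=2, a=26
  step 10: m=26, q=41, a=1
  step 11: m=15, q=13, a=3
  step 12: m=24, q=14, a=3
  step 13: m=18, q=31, a=1
  step 14: m=13, q=19, a=2
  step 15: m=25, q=7, a=7
  step 16: m=24, q=26, a=1
  step 17: m=2, q=29, a=1
  step 18: m=27, q=1, a=54
a_18 = 2*a_0 = 54, so the period closes here.
sqrt(758) = [27; 1, 1, 7, 2, 1, 3, 3, 1, 26, 1, 3, 3, 1, 2, 7, 1, 1, 54]
Period length = 18

18


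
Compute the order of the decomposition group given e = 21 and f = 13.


|D_P| = e * f
= 21 * 13
= 273

273


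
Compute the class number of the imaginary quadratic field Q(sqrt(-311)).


K = Q(sqrt(-311)). d mod 4 = 1, so D = disc(K) = d = -311
h(K) equals the number of primitive reduced positive-definite forms (a, b, c) = a*x^2 + b*x*y + c*y^2 with b^2 - 4ac = D,
where reduced means |b| <= a <= c, with b >= 0 whenever |b| = a or a = c, and primitive means gcd(a, b, c) = 1.
Reduced forces 3a^2 <= |D| = 311, so 1 <= a <= 10; b must have the parity of D, and c = (b^2 - D)/(4a) must be an integer >= a.
Enumerate a = 1..10, b in [-a, a]:
  a=1: (1, 1, 78)  [1]
  a=2: (2, -1, 39), (2, 1, 39)  [2]
  a=3: (3, -1, 26), (3, 1, 26)  [2]
  a=4: (4, -3, 20), (4, 3, 20)  [2]
  a=5: (5, -3, 16), (5, 3, 16)  [2]
  a=6: (6, -5, 14), (6, -1, 13), (6, 1, 13), (6, 5, 14)  [4]
  a=7: (7, -5, 12), (7, 5, 12)  [2]
  a=8: (8, -3, 10), (8, 3, 10)  [2]
  a=9: (9, -7, 10), (9, 7, 10)  [2]
  a=10: none
Total reduced forms: 1 + 2 + 2 + 2 + 2 + 4 + 2 + 2 + 2 = 19
h = 19

19


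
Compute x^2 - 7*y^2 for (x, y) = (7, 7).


x^2 - d*y^2
= 7^2 - 7*7^2
= 49 - 343
= -294

-294


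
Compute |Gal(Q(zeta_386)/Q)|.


|Gal(Q(zeta_386)/Q)| = phi(386)
= 192

192


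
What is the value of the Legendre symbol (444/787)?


p = 787 is prime, so compute (444/787) with the reciprocity algorithm (Jacobi-symbol steps: pull out 2s via (2/n), flip via reciprocity, reduce):
  pull out 2: (2/787) = -1  (since 787 mod 8 = 3)
  pull out 2: (2/787) = -1  (since 787 mod 8 = 3)
  reciprocity: (111/787) -> -(787/111)
  reduce: (10/111)
  pull out 2: (2/111) = +1  (since 111 mod 8 = 7)
  reciprocity: (5/111) -> +(111/5)
  reduce: (1/5)
  (1/5) = 1
Product of signs = -1
(444/787) = -1

-1


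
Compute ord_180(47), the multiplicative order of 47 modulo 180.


We want ord_180(47), the smallest k >= 1 with 47^k = 1 mod 180.
n = 180 = 2^2 * 3^2 * 5, phi(180) = 48; the order divides phi(n).
Divisors of 48: 1, 2, 3, 4, 6, 8, 12, 16, 24, 48
Repeated squaring mod 180: 47^1 = 47, 47^2 = 49, 47^4 = 61, 47^8 = 121, 47^16 = 61, 47^32 = 121
Test divisors in increasing order:
  k=1: 47^1 = 47 mod 180
  k=2: 47^2 = 49 mod 180
  k=3: 47^3 = 49 * 47 = 143 mod 180
  k=4: 47^4 = 61 mod 180
  k=6: 47^6 = 61 * 49 = 109 mod 180
  k=8: 47^8 = 121 mod 180
  k=12: 47^12 = 121 * 61 = 1 mod 180  <- first divisor giving 1
Order = 12

12


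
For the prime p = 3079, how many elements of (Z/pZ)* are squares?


For prime p, the number of non-zero quadratic residues is (p-1)/2.
= (3079-1)/2
= 1539

1539


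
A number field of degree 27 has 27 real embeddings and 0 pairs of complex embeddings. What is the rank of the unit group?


By Dirichlet's unit theorem:
rank = r1 + r2 - 1
= 27 + 0 - 1
= 26

26


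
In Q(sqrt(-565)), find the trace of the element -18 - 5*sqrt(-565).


Tr(a + b*sqrt(d)) = (a + b*sqrt(d)) + (a - b*sqrt(d)) = 2a
= 2 * (-18)
= -36

-36


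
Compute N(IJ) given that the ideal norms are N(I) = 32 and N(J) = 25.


N(IJ) = N(I) * N(J)
= 32 * 25
= 800

800


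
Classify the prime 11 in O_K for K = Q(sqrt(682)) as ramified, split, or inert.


K = Q(sqrt(682)). Since d mod 4 = 2, disc(K) = 2728.
Check p | disc: 2728 mod 11 = 0.
p divides disc, so p ramifies: (p) = P^2 with e=2, f=1, g=1.
Therefore p is ramified.

ramified


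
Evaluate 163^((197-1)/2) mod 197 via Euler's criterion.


p = 197 is prime and the exponent is (p-1)/2 = 98, so by Euler's criterion 163^98 = (163/197) = +1 or -1 mod 197.
Compute by square-and-multiply:
  98 = 64 + 32 + 2 (binary 1100010)
  Repeated squaring mod 197: 163^1 = 163, 163^2 = 171, 163^4 = 85, 163^8 = 133, 163^16 = 156, 163^32 = 105, 163^64 = 190
  163^98 = 163^64 * 163^32 * 163^2 = 190 * 105 * 171 mod 197
    190 * 105 = 19950 = 53 mod 197
    53 * 171 = 9063 = 1 mod 197
  163^98 = 1 mod 197
Result 1: 163 is a quadratic residue mod 197.
163^98 mod 197 = 1

1


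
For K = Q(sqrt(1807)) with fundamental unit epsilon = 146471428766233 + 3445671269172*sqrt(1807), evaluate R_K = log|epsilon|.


epsilon = 146471428766233 + 3445671269172*sqrt(1807)
= 2.9294e+14
R = ln(2.9294e+14)
= 33.3110

33.3110


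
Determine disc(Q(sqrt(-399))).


For K = Q(sqrt(d)) with d squarefree: disc(K) = d if d = 1 mod 4, and disc(K) = 4d if d = 2 or 3 mod 4.
Here d = -399, and d mod 4 = 1.
d = 1 mod 4 (O_K = Z[(1+sqrt(d))/2]), so disc(K) = d = -399

-399


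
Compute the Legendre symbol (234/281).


p = 281 is prime, so compute (234/281) with the reciprocity algorithm (Jacobi-symbol steps: pull out 2s via (2/n), flip via reciprocity, reduce):
  pull out 2: (2/281) = +1  (since 281 mod 8 = 1)
  reciprocity: (117/281) -> +(281/117)
  reduce: (47/117)
  reciprocity: (47/117) -> +(117/47)
  reduce: (23/47)
  reciprocity: (23/47) -> -(47/23)
  reduce: (1/23)
  (1/23) = 1
Product of signs = -1
(234/281) = -1

-1


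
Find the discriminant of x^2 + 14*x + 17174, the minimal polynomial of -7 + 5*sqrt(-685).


The element -7 + 5*sqrt(-685) has minimal polynomial:
x^2 + 14*x + 17174
Discriminant = (14)^2 - 4*(17174)
= 196 - 68696
= -68500

-68500


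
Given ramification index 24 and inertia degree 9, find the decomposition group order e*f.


|D_P| = e * f
= 24 * 9
= 216

216


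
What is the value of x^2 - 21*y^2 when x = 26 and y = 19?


x^2 - d*y^2
= 26^2 - 21*19^2
= 676 - 7581
= -6905

-6905


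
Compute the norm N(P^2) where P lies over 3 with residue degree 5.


N(P^a) = p^(a*f)
= 3^(2*5)
= 3^10
= 59049

59049


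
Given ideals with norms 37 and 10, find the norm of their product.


N(IJ) = N(I) * N(J)
= 37 * 10
= 370

370


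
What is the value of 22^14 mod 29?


p = 29 is prime and the exponent is (p-1)/2 = 14, so by Euler's criterion 22^14 = (22/29) = +1 or -1 mod 29.
Compute by square-and-multiply:
  14 = 8 + 4 + 2 (binary 1110)
  Repeated squaring mod 29: 22^1 = 22, 22^2 = 20, 22^4 = 23, 22^8 = 7
  22^14 = 22^8 * 22^4 * 22^2 = 7 * 23 * 20 mod 29
    7 * 23 = 161 = 16 mod 29
    16 * 20 = 320 = 1 mod 29
  22^14 = 1 mod 29
Result 1: 22 is a quadratic residue mod 29.
22^14 mod 29 = 1

1


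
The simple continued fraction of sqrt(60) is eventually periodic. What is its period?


Run the CF algorithm for sqrt(60).
a_0 = floor(sqrt(60)) = 7; set m_0=0, q_0=1.
Recurrence: m' = q*a - m,  q' = (d - m'^2)/q,  a' = floor((a_0 + m')/q').
  step 1: m=7, q=11, a=1
  step 2: m=4, q=4, a=2
  step 3: m=4, q=11, a=1
  step 4: m=7, q=1, a=14
a_4 = 2*a_0 = 14, so the period closes here.
sqrt(60) = [7; 1, 2, 1, 14]
Period length = 4

4


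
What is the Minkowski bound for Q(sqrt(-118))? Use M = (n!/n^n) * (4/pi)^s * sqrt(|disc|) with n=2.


d = -118, d mod 4 = 2, so disc(K) = 4d = -472; |disc(K)| = 472
Imaginary quadratic field, so n = 2, s = r2 = 1, r1 = 0
M = (n!/n^n) * (4/pi)^s * sqrt(|disc(K)|) = (2!/2^2) * (4/pi)^1 * sqrt(472)
= 0.5 * 1.273240 * 21.725561
= 13.8309

13.8309


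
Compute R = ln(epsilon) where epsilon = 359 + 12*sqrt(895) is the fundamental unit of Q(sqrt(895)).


epsilon = 359 + 12*sqrt(895)
= 717.9986
R = ln(717.9986)
= 6.5765

6.5765


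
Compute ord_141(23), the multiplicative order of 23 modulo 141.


We want ord_141(23), the smallest k >= 1 with 23^k = 1 mod 141.
n = 141 = 3 * 47, phi(141) = 92; the order divides phi(n).
Divisors of 92: 1, 2, 4, 23, 46, 92
Repeated squaring mod 141: 23^1 = 23, 23^2 = 106, 23^4 = 97, 23^8 = 103, 23^16 = 34, 23^32 = 28, 23^64 = 79
Test divisors in increasing order:
  k=1: 23^1 = 23 mod 141
  k=2: 23^2 = 106 mod 141
  k=4: 23^4 = 97 mod 141
  k=23: 23^23 = 34 * 97 * 106 * 23 = 140 mod 141
  k=46: 23^46 = 28 * 103 * 97 * 106 = 1 mod 141  <- first divisor giving 1
Order = 46

46


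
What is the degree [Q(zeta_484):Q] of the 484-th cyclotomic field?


The degree equals Euler's totient phi(484).
484 = 2^2 * 11^2
phi(484) = 220

220


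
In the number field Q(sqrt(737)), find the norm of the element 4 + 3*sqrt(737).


N(a + b*sqrt(d)) = a^2 - d*b^2
= (4)^2 - (737)*(3)^2
= 16 - 6633
= -6617

-6617


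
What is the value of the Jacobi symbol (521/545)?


Compute (521/545) via quadratic reciprocity:
  reciprocity: (521/545) -> +(545/521)
  reduce: (24/521)
  pull out 2: (2/521) = +1  (since 521 mod 8 = 1)
  pull out 2: (2/521) = +1  (since 521 mod 8 = 1)
  pull out 2: (2/521) = +1  (since 521 mod 8 = 1)
  reciprocity: (3/521) -> +(521/3)
  reduce: (2/3)
  pull out 2: (2/3) = -1  (since 3 mod 8 = 3)
  (1/3) = 1
Product of signs = -1

-1


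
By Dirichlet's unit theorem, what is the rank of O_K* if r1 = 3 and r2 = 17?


By Dirichlet's unit theorem:
rank = r1 + r2 - 1
= 3 + 17 - 1
= 19

19


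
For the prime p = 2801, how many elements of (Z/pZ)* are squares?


For prime p, the number of non-zero quadratic residues is (p-1)/2.
= (2801-1)/2
= 1400

1400


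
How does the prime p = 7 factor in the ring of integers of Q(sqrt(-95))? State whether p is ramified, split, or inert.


K = Q(sqrt(-95)). Since d mod 4 = 1, disc(K) = -95.
Check p | disc: -95 mod 7 = 3.
p does not divide disc. Compute Legendre symbol (d/p):
3^((7-1)/2) mod 7 = -1
(d/p) = -1, so p is inert: (p) stays prime with e=1, f=2, g=1.
Therefore p is inert.

inert


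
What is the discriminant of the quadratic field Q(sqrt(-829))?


For K = Q(sqrt(d)) with d squarefree: disc(K) = d if d = 1 mod 4, and disc(K) = 4d if d = 2 or 3 mod 4.
Here d = -829, and d mod 4 = 3.
d = 3 mod 4, not 1 (O_K = Z[sqrt(d)]), so disc(K) = 4d = 4 * (-829) = -3316

-3316


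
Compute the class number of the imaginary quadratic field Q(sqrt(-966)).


K = Q(sqrt(-966)). d mod 4 = 2, so D = disc(K) = 4d = -3864
h(K) equals the number of primitive reduced positive-definite forms (a, b, c) = a*x^2 + b*x*y + c*y^2 with b^2 - 4ac = D,
where reduced means |b| <= a <= c, with b >= 0 whenever |b| = a or a = c, and primitive means gcd(a, b, c) = 1.
Reduced forces 3a^2 <= |D| = 3864, so 1 <= a <= 35; b must have the parity of D, and c = (b^2 - D)/(4a) must be an integer >= a.
Enumerate a = 1..35, b in [-a, a]:
  a=1: (1, 0, 966)  [1]
  a=2: (2, 0, 483)  [1]
  a=3: (3, 0, 322)  [1]
  a=4: none
  a=5: (5, -4, 194), (5, 4, 194)  [2]
  a=6: (6, 0, 161)  [1]
  a=7: (7, 0, 138)  [1]
  a=8..9: none
  a=10: (10, -4, 97), (10, 4, 97)  [2]
  a=11..12: none
  a=13: (13, -6, 75), (13, 6, 75)  [2]
  a=14: (14, 0, 69)  [1]
  a=15: (15, -6, 65), (15, 6, 65)  [2]
  a=16..20: none
  a=21: (21, 0, 46)  [1]
  a=22: none
  a=23: (23, 0, 42)  [1]
  a=24: none
  a=25: (25, -6, 39), (25, 6, 39)  [2]
  a=26: (26, -20, 41), (26, 20, 41)  [2]
  a=27..28: none
  a=29: (29, -14, 35), (29, 14, 35)  [2]
  a=30: (30, -24, 37), (30, 24, 37)  [2]
  a=31..35: none
Total reduced forms: 1 + 1 + 1 + 2 + 1 + 1 + 2 + 2 + 1 + 2 + 1 + 1 + 2 + 2 + 2 + 2 = 24
h = 24

24


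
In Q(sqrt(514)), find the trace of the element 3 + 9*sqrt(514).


Tr(a + b*sqrt(d)) = (a + b*sqrt(d)) + (a - b*sqrt(d)) = 2a
= 2 * (3)
= 6

6


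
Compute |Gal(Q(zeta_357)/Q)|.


|Gal(Q(zeta_357)/Q)| = phi(357)
= 192

192


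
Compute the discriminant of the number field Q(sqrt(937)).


For K = Q(sqrt(d)) with d squarefree: disc(K) = d if d = 1 mod 4, and disc(K) = 4d if d = 2 or 3 mod 4.
Here d = 937, and d mod 4 = 1.
d = 1 mod 4 (O_K = Z[(1+sqrt(d))/2]), so disc(K) = d = 937

937


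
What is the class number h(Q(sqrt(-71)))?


K = Q(sqrt(-71)). d mod 4 = 1, so D = disc(K) = d = -71
h(K) equals the number of primitive reduced positive-definite forms (a, b, c) = a*x^2 + b*x*y + c*y^2 with b^2 - 4ac = D,
where reduced means |b| <= a <= c, with b >= 0 whenever |b| = a or a = c, and primitive means gcd(a, b, c) = 1.
Reduced forces 3a^2 <= |D| = 71, so 1 <= a <= 4; b must have the parity of D, and c = (b^2 - D)/(4a) must be an integer >= a.
Enumerate a = 1..4, b in [-a, a]:
  a=1: (1, 1, 18)  [1]
  a=2: (2, -1, 9), (2, 1, 9)  [2]
  a=3: (3, -1, 6), (3, 1, 6)  [2]
  a=4: (4, -3, 5), (4, 3, 5)  [2]
Total reduced forms: 1 + 2 + 2 + 2 = 7
h = 7

7


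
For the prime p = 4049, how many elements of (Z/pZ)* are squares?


For prime p, the number of non-zero quadratic residues is (p-1)/2.
= (4049-1)/2
= 2024

2024


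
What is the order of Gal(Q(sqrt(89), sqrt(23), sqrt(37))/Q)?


The 3 square roots of distinct primes are multiplicatively independent over Q,
so [K:Q] = 2^3 and Gal(K/Q) is isomorphic to (Z/2Z)^3.
|Gal| = 2^3 = 8

8


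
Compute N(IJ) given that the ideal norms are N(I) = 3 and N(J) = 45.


N(IJ) = N(I) * N(J)
= 3 * 45
= 135

135


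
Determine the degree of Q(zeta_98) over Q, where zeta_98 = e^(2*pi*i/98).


The degree equals Euler's totient phi(98).
98 = 2 * 7^2
phi(98) = 42

42


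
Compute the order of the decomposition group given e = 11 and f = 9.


|D_P| = e * f
= 11 * 9
= 99

99


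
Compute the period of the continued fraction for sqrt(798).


Run the CF algorithm for sqrt(798).
a_0 = floor(sqrt(798)) = 28; set m_0=0, q_0=1.
Recurrence: m' = q*a - m,  q' = (d - m'^2)/q,  a' = floor((a_0 + m')/q').
  step 1: m=28, q=14, a=4
  step 2: m=28, q=1, a=56
a_2 = 2*a_0 = 56, so the period closes here.
sqrt(798) = [28; 4, 56]
Period length = 2

2


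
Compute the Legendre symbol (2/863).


p = 863 is prime, so compute (2/863) with the reciprocity algorithm (Jacobi-symbol steps: pull out 2s via (2/n), flip via reciprocity, reduce):
  pull out 2: (2/863) = +1  (since 863 mod 8 = 7)
  (1/863) = 1
Product of signs = 1
(2/863) = 1

1


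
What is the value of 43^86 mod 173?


p = 173 is prime and the exponent is (p-1)/2 = 86, so by Euler's criterion 43^86 = (43/173) = +1 or -1 mod 173.
Compute by square-and-multiply:
  86 = 64 + 16 + 4 + 2 (binary 1010110)
  Repeated squaring mod 173: 43^1 = 43, 43^2 = 119, 43^4 = 148, 43^8 = 106, 43^16 = 164, 43^32 = 81, 43^64 = 160
  43^86 = 43^64 * 43^16 * 43^4 * 43^2 = 160 * 164 * 148 * 119 mod 173
    160 * 164 = 26240 = 117 mod 173
    117 * 148 = 17316 = 16 mod 173
    16 * 119 = 1904 = 1 mod 173
  43^86 = 1 mod 173
Result 1: 43 is a quadratic residue mod 173.
43^86 mod 173 = 1

1


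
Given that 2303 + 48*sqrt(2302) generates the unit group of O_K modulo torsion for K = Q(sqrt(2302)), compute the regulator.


epsilon = 2303 + 48*sqrt(2302)
= 4605.9998
R = ln(4605.9998)
= 8.4351

8.4351


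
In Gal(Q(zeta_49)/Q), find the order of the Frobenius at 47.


The Frobenius at p in Gal(Q(zeta_n)/Q) = (Z/nZ)* is the class of p, so its order is ord_49(47), the smallest k >= 1 with 47^k = 1 mod 49.
n = 49 = 7^2, phi(49) = 42; the order divides phi(n).
Divisors of 42: 1, 2, 3, 6, 7, 14, 21, 42
Repeated squaring mod 49: 47^1 = 47, 47^2 = 4, 47^4 = 16, 47^8 = 11, 47^16 = 23, 47^32 = 39
Test divisors in increasing order:
  k=1: 47^1 = 47 mod 49
  k=2: 47^2 = 4 mod 49
  k=3: 47^3 = 4 * 47 = 41 mod 49
  k=6: 47^6 = 16 * 4 = 15 mod 49
  k=7: 47^7 = 16 * 4 * 47 = 19 mod 49
  k=14: 47^14 = 11 * 16 * 4 = 18 mod 49
  k=21: 47^21 = 23 * 16 * 47 = 48 mod 49
  k=42: 47^42 = 39 * 11 * 4 = 1 mod 49  <- first divisor giving 1
Order = 42

42


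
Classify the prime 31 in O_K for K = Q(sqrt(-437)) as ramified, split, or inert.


K = Q(sqrt(-437)). Since d mod 4 = 3, disc(K) = -1748.
Check p | disc: -1748 mod 31 = 19.
p does not divide disc. Compute Legendre symbol (d/p):
28^((31-1)/2) mod 31 = 1
(d/p) = 1, so p splits: (p) = P*P' with e=1, f=1, g=2.
Therefore p is split.

split


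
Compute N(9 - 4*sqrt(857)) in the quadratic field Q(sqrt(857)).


N(a + b*sqrt(d)) = a^2 - d*b^2
= (9)^2 - (857)*(-4)^2
= 81 - 13712
= -13631

-13631


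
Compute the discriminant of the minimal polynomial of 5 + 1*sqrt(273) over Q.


The element 5 + 1*sqrt(273) has minimal polynomial:
x^2 - 10*x - 248
Discriminant = (-10)^2 - 4*(-248)
= 100 + 992
= 1092

1092


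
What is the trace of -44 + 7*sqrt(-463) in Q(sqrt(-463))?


Tr(a + b*sqrt(d)) = (a + b*sqrt(d)) + (a - b*sqrt(d)) = 2a
= 2 * (-44)
= -88

-88


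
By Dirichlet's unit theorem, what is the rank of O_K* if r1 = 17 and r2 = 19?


By Dirichlet's unit theorem:
rank = r1 + r2 - 1
= 17 + 19 - 1
= 35

35


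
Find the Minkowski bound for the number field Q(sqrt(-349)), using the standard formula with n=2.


d = -349, d mod 4 = 3, so disc(K) = 4d = -1396; |disc(K)| = 1396
Imaginary quadratic field, so n = 2, s = r2 = 1, r1 = 0
M = (n!/n^n) * (4/pi)^s * sqrt(|disc(K)|) = (2!/2^2) * (4/pi)^1 * sqrt(1396)
= 0.5 * 1.273240 * 37.363083
= 23.7861

23.7861


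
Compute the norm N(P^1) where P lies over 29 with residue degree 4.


N(P^a) = p^(a*f)
= 29^(1*4)
= 29^4
= 707281

707281


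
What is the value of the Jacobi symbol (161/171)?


Compute (161/171) via quadratic reciprocity:
  reciprocity: (161/171) -> +(171/161)
  reduce: (10/161)
  pull out 2: (2/161) = +1  (since 161 mod 8 = 1)
  reciprocity: (5/161) -> +(161/5)
  reduce: (1/5)
  (1/5) = 1
Product of signs = 1

1


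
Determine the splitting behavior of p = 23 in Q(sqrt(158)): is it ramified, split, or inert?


K = Q(sqrt(158)). Since d mod 4 = 2, disc(K) = 632.
Check p | disc: 632 mod 23 = 11.
p does not divide disc. Compute Legendre symbol (d/p):
20^((23-1)/2) mod 23 = -1
(d/p) = -1, so p is inert: (p) stays prime with e=1, f=2, g=1.
Therefore p is inert.

inert


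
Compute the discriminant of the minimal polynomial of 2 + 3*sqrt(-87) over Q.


The element 2 + 3*sqrt(-87) has minimal polynomial:
x^2 - 4*x + 787
Discriminant = (-4)^2 - 4*(787)
= 16 - 3148
= -3132

-3132


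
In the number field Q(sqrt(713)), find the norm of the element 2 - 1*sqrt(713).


N(a + b*sqrt(d)) = a^2 - d*b^2
= (2)^2 - (713)*(-1)^2
= 4 - 713
= -709

-709


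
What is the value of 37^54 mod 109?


p = 109 is prime and the exponent is (p-1)/2 = 54, so by Euler's criterion 37^54 = (37/109) = +1 or -1 mod 109.
Compute by square-and-multiply:
  54 = 32 + 16 + 4 + 2 (binary 110110)
  Repeated squaring mod 109: 37^1 = 37, 37^2 = 61, 37^4 = 15, 37^8 = 7, 37^16 = 49, 37^32 = 3
  37^54 = 37^32 * 37^16 * 37^4 * 37^2 = 3 * 49 * 15 * 61 mod 109
    3 * 49 = 147 = 38 mod 109
    38 * 15 = 570 = 25 mod 109
    25 * 61 = 1525 = 108 mod 109
  37^54 = 108 mod 109
Result 108 = p - 1 = -1 mod 109: 37 is a quadratic non-residue mod 109. As a residue in [0, p-1] the value is 108.
37^54 mod 109 = 108

108


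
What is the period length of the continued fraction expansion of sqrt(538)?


Run the CF algorithm for sqrt(538).
a_0 = floor(sqrt(538)) = 23; set m_0=0, q_0=1.
Recurrence: m' = q*a - m,  q' = (d - m'^2)/q,  a' = floor((a_0 + m')/q').
  step 1: m=23, q=9, a=5
  step 2: m=22, q=6, a=7
  step 3: m=20, q=23, a=1
  step 4: m=3, q=23, a=1
  step 5: m=20, q=6, a=7
  step 6: m=22, q=9, a=5
  step 7: m=23, q=1, a=46
a_7 = 2*a_0 = 46, so the period closes here.
sqrt(538) = [23; 5, 7, 1, 1, 7, 5, 46]
Period length = 7

7


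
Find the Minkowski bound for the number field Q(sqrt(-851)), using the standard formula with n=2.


d = -851, d mod 4 = 1, so disc(K) = d = -851; |disc(K)| = 851
Imaginary quadratic field, so n = 2, s = r2 = 1, r1 = 0
M = (n!/n^n) * (4/pi)^s * sqrt(|disc(K)|) = (2!/2^2) * (4/pi)^1 * sqrt(851)
= 0.5 * 1.273240 * 29.171904
= 18.5714

18.5714


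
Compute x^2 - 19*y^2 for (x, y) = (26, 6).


x^2 - d*y^2
= 26^2 - 19*6^2
= 676 - 684
= -8

-8


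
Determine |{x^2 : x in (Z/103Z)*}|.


For prime p, the number of non-zero quadratic residues is (p-1)/2.
= (103-1)/2
= 51

51


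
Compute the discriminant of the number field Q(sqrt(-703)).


For K = Q(sqrt(d)) with d squarefree: disc(K) = d if d = 1 mod 4, and disc(K) = 4d if d = 2 or 3 mod 4.
Here d = -703, and d mod 4 = 1.
d = 1 mod 4 (O_K = Z[(1+sqrt(d))/2]), so disc(K) = d = -703

-703


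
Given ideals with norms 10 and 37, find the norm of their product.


N(IJ) = N(I) * N(J)
= 10 * 37
= 370

370


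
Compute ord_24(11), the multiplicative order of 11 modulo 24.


We want ord_24(11), the smallest k >= 1 with 11^k = 1 mod 24.
n = 24 = 2^3 * 3, phi(24) = 8; the order divides phi(n).
Divisors of 8: 1, 2, 4, 8
Repeated squaring mod 24: 11^1 = 11, 11^2 = 1, 11^4 = 1, 11^8 = 1
Test divisors in increasing order:
  k=1: 11^1 = 11 mod 24
  k=2: 11^2 = 1 mod 24  <- first divisor giving 1
Order = 2

2


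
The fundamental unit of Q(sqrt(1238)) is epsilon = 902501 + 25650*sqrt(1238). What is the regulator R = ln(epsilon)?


epsilon = 902501 + 25650*sqrt(1238)
= 1.8050e+06
R = ln(1.8050e+06)
= 14.4061

14.4061


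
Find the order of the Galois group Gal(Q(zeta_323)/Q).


|Gal(Q(zeta_323)/Q)| = phi(323)
= 288

288


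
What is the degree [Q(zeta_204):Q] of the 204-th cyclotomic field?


The degree equals Euler's totient phi(204).
204 = 2^2 * 3 * 17
phi(204) = 64

64


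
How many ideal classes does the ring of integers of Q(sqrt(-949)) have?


K = Q(sqrt(-949)). d mod 4 = 3, so D = disc(K) = 4d = -3796
h(K) equals the number of primitive reduced positive-definite forms (a, b, c) = a*x^2 + b*x*y + c*y^2 with b^2 - 4ac = D,
where reduced means |b| <= a <= c, with b >= 0 whenever |b| = a or a = c, and primitive means gcd(a, b, c) = 1.
Reduced forces 3a^2 <= |D| = 3796, so 1 <= a <= 35; b must have the parity of D, and c = (b^2 - D)/(4a) must be an integer >= a.
Enumerate a = 1..35, b in [-a, a]:
  a=1: (1, 0, 949)  [1]
  a=2: (2, 2, 475)  [1]
  a=3..4: none
  a=5: (5, -2, 190), (5, 2, 190)  [2]
  a=6..9: none
  a=10: (10, -2, 95), (10, 2, 95)  [2]
  a=11..12: none
  a=13: (13, 0, 73)  [1]
  a=14..18: none
  a=19: (19, -2, 50), (19, 2, 50)  [2]
  a=20..24: none
  a=25: (25, -2, 38), (25, 2, 38)  [2]
  a=26: (26, 26, 43)  [1]
  a=27..35: none
Total reduced forms: 1 + 1 + 2 + 2 + 1 + 2 + 2 + 1 = 12
h = 12

12


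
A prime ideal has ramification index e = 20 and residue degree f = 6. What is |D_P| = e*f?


|D_P| = e * f
= 20 * 6
= 120

120


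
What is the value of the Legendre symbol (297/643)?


p = 643 is prime, so compute (297/643) with the reciprocity algorithm (Jacobi-symbol steps: pull out 2s via (2/n), flip via reciprocity, reduce):
  reciprocity: (297/643) -> +(643/297)
  reduce: (49/297)
  reciprocity: (49/297) -> +(297/49)
  reduce: (3/49)
  reciprocity: (3/49) -> +(49/3)
  reduce: (1/3)
  (1/3) = 1
Product of signs = 1
(297/643) = 1

1


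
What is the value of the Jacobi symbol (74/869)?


Compute (74/869) via quadratic reciprocity:
  pull out 2: (2/869) = -1  (since 869 mod 8 = 5)
  reciprocity: (37/869) -> +(869/37)
  reduce: (18/37)
  pull out 2: (2/37) = -1  (since 37 mod 8 = 5)
  reciprocity: (9/37) -> +(37/9)
  reduce: (1/9)
  (1/9) = 1
Product of signs = 1

1


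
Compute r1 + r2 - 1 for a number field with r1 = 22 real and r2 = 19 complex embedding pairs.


By Dirichlet's unit theorem:
rank = r1 + r2 - 1
= 22 + 19 - 1
= 40

40


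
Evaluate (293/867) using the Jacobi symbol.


Compute (293/867) via quadratic reciprocity:
  reciprocity: (293/867) -> +(867/293)
  reduce: (281/293)
  reciprocity: (281/293) -> +(293/281)
  reduce: (12/281)
  pull out 2: (2/281) = +1  (since 281 mod 8 = 1)
  pull out 2: (2/281) = +1  (since 281 mod 8 = 1)
  reciprocity: (3/281) -> +(281/3)
  reduce: (2/3)
  pull out 2: (2/3) = -1  (since 3 mod 8 = 3)
  (1/3) = 1
Product of signs = -1

-1


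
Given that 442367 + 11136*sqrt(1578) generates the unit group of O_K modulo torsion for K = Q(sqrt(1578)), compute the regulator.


epsilon = 442367 + 11136*sqrt(1578)
= 884734.0000
R = ln(884734.0000)
= 13.6930

13.6930


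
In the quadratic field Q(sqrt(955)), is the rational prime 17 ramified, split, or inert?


K = Q(sqrt(955)). Since d mod 4 = 3, disc(K) = 3820.
Check p | disc: 3820 mod 17 = 12.
p does not divide disc. Compute Legendre symbol (d/p):
3^((17-1)/2) mod 17 = -1
(d/p) = -1, so p is inert: (p) stays prime with e=1, f=2, g=1.
Therefore p is inert.

inert


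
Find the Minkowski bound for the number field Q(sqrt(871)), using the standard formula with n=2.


d = 871, d mod 4 = 3, so disc(K) = 4d = 3484; |disc(K)| = 3484
Real quadratic field, so n = 2, s = r2 = 0, r1 = 2
M = (n!/n^n) * (4/pi)^s * sqrt(|disc(K)|) = (2!/2^2) * (4/pi)^0 * sqrt(3484)
= 0.5 * 1.000000 * 59.025418
= 29.5127

29.5127


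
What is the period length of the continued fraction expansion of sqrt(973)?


Run the CF algorithm for sqrt(973).
a_0 = floor(sqrt(973)) = 31; set m_0=0, q_0=1.
Recurrence: m' = q*a - m,  q' = (d - m'^2)/q,  a' = floor((a_0 + m')/q').
  step 1: m=31, q=12, a=5
  step 2: m=29, q=11, a=5
  step 3: m=26, q=27, a=2
  step 4: m=28, q=7, a=8
  step 5: m=28, q=27, a=2
  step 6: m=26, q=11, a=5
  step 7: m=29, q=12, a=5
  step 8: m=31, q=1, a=62
a_8 = 2*a_0 = 62, so the period closes here.
sqrt(973) = [31; 5, 5, 2, 8, 2, 5, 5, 62]
Period length = 8

8


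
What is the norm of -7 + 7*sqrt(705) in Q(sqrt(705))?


N(a + b*sqrt(d)) = a^2 - d*b^2
= (-7)^2 - (705)*(7)^2
= 49 - 34545
= -34496

-34496


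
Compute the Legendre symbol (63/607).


p = 607 is prime, so compute (63/607) with the reciprocity algorithm (Jacobi-symbol steps: pull out 2s via (2/n), flip via reciprocity, reduce):
  reciprocity: (63/607) -> -(607/63)
  reduce: (40/63)
  pull out 2: (2/63) = +1  (since 63 mod 8 = 7)
  pull out 2: (2/63) = +1  (since 63 mod 8 = 7)
  pull out 2: (2/63) = +1  (since 63 mod 8 = 7)
  reciprocity: (5/63) -> +(63/5)
  reduce: (3/5)
  reciprocity: (3/5) -> +(5/3)
  reduce: (2/3)
  pull out 2: (2/3) = -1  (since 3 mod 8 = 3)
  (1/3) = 1
Product of signs = 1
(63/607) = 1

1


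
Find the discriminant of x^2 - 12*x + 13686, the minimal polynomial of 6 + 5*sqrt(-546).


The element 6 + 5*sqrt(-546) has minimal polynomial:
x^2 - 12*x + 13686
Discriminant = (-12)^2 - 4*(13686)
= 144 - 54744
= -54600

-54600


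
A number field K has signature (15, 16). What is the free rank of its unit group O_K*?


By Dirichlet's unit theorem:
rank = r1 + r2 - 1
= 15 + 16 - 1
= 30

30


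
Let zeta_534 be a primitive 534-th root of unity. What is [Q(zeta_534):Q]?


The degree equals Euler's totient phi(534).
534 = 2 * 3 * 89
phi(534) = 176

176


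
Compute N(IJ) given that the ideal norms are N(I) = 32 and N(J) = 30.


N(IJ) = N(I) * N(J)
= 32 * 30
= 960

960


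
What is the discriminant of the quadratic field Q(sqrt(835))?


For K = Q(sqrt(d)) with d squarefree: disc(K) = d if d = 1 mod 4, and disc(K) = 4d if d = 2 or 3 mod 4.
Here d = 835, and d mod 4 = 3.
d = 3 mod 4, not 1 (O_K = Z[sqrt(d)]), so disc(K) = 4d = 4 * (835) = 3340

3340


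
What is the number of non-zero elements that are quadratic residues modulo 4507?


For prime p, the number of non-zero quadratic residues is (p-1)/2.
= (4507-1)/2
= 2253

2253


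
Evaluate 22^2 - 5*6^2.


x^2 - d*y^2
= 22^2 - 5*6^2
= 484 - 180
= 304

304


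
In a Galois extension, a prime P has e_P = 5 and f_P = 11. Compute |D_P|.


|D_P| = e * f
= 5 * 11
= 55

55


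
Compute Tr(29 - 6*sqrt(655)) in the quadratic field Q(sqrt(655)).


Tr(a + b*sqrt(d)) = (a + b*sqrt(d)) + (a - b*sqrt(d)) = 2a
= 2 * (29)
= 58

58


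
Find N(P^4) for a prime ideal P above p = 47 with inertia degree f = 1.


N(P^a) = p^(a*f)
= 47^(4*1)
= 47^4
= 4879681

4879681


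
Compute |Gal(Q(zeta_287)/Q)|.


|Gal(Q(zeta_287)/Q)| = phi(287)
= 240

240


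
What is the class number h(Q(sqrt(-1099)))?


K = Q(sqrt(-1099)). d mod 4 = 1, so D = disc(K) = d = -1099
h(K) equals the number of primitive reduced positive-definite forms (a, b, c) = a*x^2 + b*x*y + c*y^2 with b^2 - 4ac = D,
where reduced means |b| <= a <= c, with b >= 0 whenever |b| = a or a = c, and primitive means gcd(a, b, c) = 1.
Reduced forces 3a^2 <= |D| = 1099, so 1 <= a <= 19; b must have the parity of D, and c = (b^2 - D)/(4a) must be an integer >= a.
Enumerate a = 1..19, b in [-a, a]:
  a=1: (1, 1, 275)  [1]
  a=2..4: none
  a=5: (5, -1, 55), (5, 1, 55)  [2]
  a=6: none
  a=7: (7, 7, 41)  [1]
  a=8..10: none
  a=11: (11, -1, 25), (11, 1, 25)  [2]
  a=12..19: none
Total reduced forms: 1 + 2 + 1 + 2 = 6
h = 6

6


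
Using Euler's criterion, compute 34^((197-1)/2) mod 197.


p = 197 is prime and the exponent is (p-1)/2 = 98, so by Euler's criterion 34^98 = (34/197) = +1 or -1 mod 197.
Compute by square-and-multiply:
  98 = 64 + 32 + 2 (binary 1100010)
  Repeated squaring mod 197: 34^1 = 34, 34^2 = 171, 34^4 = 85, 34^8 = 133, 34^16 = 156, 34^32 = 105, 34^64 = 190
  34^98 = 34^64 * 34^32 * 34^2 = 190 * 105 * 171 mod 197
    190 * 105 = 19950 = 53 mod 197
    53 * 171 = 9063 = 1 mod 197
  34^98 = 1 mod 197
Result 1: 34 is a quadratic residue mod 197.
34^98 mod 197 = 1

1


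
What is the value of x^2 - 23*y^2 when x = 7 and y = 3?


x^2 - d*y^2
= 7^2 - 23*3^2
= 49 - 207
= -158

-158


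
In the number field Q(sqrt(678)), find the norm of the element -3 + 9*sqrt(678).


N(a + b*sqrt(d)) = a^2 - d*b^2
= (-3)^2 - (678)*(9)^2
= 9 - 54918
= -54909

-54909


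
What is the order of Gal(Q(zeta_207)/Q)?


|Gal(Q(zeta_207)/Q)| = phi(207)
= 132

132


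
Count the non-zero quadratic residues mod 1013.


For prime p, the number of non-zero quadratic residues is (p-1)/2.
= (1013-1)/2
= 506

506


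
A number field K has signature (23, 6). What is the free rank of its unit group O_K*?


By Dirichlet's unit theorem:
rank = r1 + r2 - 1
= 23 + 6 - 1
= 28

28


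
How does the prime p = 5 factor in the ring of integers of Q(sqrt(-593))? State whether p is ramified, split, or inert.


K = Q(sqrt(-593)). Since d mod 4 = 3, disc(K) = -2372.
Check p | disc: -2372 mod 5 = 3.
p does not divide disc. Compute Legendre symbol (d/p):
2^((5-1)/2) mod 5 = -1
(d/p) = -1, so p is inert: (p) stays prime with e=1, f=2, g=1.
Therefore p is inert.

inert


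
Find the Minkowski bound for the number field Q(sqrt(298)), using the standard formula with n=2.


d = 298, d mod 4 = 2, so disc(K) = 4d = 1192; |disc(K)| = 1192
Real quadratic field, so n = 2, s = r2 = 0, r1 = 2
M = (n!/n^n) * (4/pi)^s * sqrt(|disc(K)|) = (2!/2^2) * (4/pi)^0 * sqrt(1192)
= 0.5 * 1.000000 * 34.525353
= 17.2627

17.2627


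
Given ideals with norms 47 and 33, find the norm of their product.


N(IJ) = N(I) * N(J)
= 47 * 33
= 1551

1551


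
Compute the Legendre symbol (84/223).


p = 223 is prime, so compute (84/223) with the reciprocity algorithm (Jacobi-symbol steps: pull out 2s via (2/n), flip via reciprocity, reduce):
  pull out 2: (2/223) = +1  (since 223 mod 8 = 7)
  pull out 2: (2/223) = +1  (since 223 mod 8 = 7)
  reciprocity: (21/223) -> +(223/21)
  reduce: (13/21)
  reciprocity: (13/21) -> +(21/13)
  reduce: (8/13)
  pull out 2: (2/13) = -1  (since 13 mod 8 = 5)
  pull out 2: (2/13) = -1  (since 13 mod 8 = 5)
  pull out 2: (2/13) = -1  (since 13 mod 8 = 5)
  (1/13) = 1
Product of signs = -1
(84/223) = -1

-1


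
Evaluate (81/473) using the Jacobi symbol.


Compute (81/473) via quadratic reciprocity:
  reciprocity: (81/473) -> +(473/81)
  reduce: (68/81)
  pull out 2: (2/81) = +1  (since 81 mod 8 = 1)
  pull out 2: (2/81) = +1  (since 81 mod 8 = 1)
  reciprocity: (17/81) -> +(81/17)
  reduce: (13/17)
  reciprocity: (13/17) -> +(17/13)
  reduce: (4/13)
  pull out 2: (2/13) = -1  (since 13 mod 8 = 5)
  pull out 2: (2/13) = -1  (since 13 mod 8 = 5)
  (1/13) = 1
Product of signs = 1

1


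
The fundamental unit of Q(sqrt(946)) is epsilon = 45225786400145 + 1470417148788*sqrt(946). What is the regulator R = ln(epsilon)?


epsilon = 45225786400145 + 1470417148788*sqrt(946)
= 9.0452e+13
R = ln(9.0452e+13)
= 32.1358

32.1358


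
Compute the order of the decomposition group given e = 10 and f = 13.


|D_P| = e * f
= 10 * 13
= 130

130


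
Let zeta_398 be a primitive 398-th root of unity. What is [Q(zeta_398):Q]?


The degree equals Euler's totient phi(398).
398 = 2 * 199
phi(398) = 198

198


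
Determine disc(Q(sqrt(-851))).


For K = Q(sqrt(d)) with d squarefree: disc(K) = d if d = 1 mod 4, and disc(K) = 4d if d = 2 or 3 mod 4.
Here d = -851, and d mod 4 = 1.
d = 1 mod 4 (O_K = Z[(1+sqrt(d))/2]), so disc(K) = d = -851

-851


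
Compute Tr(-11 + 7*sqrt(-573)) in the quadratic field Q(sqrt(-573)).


Tr(a + b*sqrt(d)) = (a + b*sqrt(d)) + (a - b*sqrt(d)) = 2a
= 2 * (-11)
= -22

-22


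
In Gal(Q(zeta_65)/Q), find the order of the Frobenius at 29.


The Frobenius at p in Gal(Q(zeta_n)/Q) = (Z/nZ)* is the class of p, so its order is ord_65(29), the smallest k >= 1 with 29^k = 1 mod 65.
n = 65 = 5 * 13, phi(65) = 48; the order divides phi(n).
Divisors of 48: 1, 2, 3, 4, 6, 8, 12, 16, 24, 48
Repeated squaring mod 65: 29^1 = 29, 29^2 = 61, 29^4 = 16, 29^8 = 61, 29^16 = 16, 29^32 = 61
Test divisors in increasing order:
  k=1: 29^1 = 29 mod 65
  k=2: 29^2 = 61 mod 65
  k=3: 29^3 = 61 * 29 = 14 mod 65
  k=4: 29^4 = 16 mod 65
  k=6: 29^6 = 16 * 61 = 1 mod 65  <- first divisor giving 1
Order = 6

6


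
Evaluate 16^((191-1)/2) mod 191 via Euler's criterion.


p = 191 is prime and the exponent is (p-1)/2 = 95, so by Euler's criterion 16^95 = (16/191) = +1 or -1 mod 191.
Compute by square-and-multiply:
  95 = 64 + 16 + 8 + 4 + 2 + 1 (binary 1011111)
  Repeated squaring mod 191: 16^1 = 16, 16^2 = 65, 16^4 = 23, 16^8 = 147, 16^16 = 26, 16^32 = 103, 16^64 = 104
  16^95 = 16^64 * 16^16 * 16^8 * 16^4 * 16^2 * 16^1 = 104 * 26 * 147 * 23 * 65 * 16 mod 191
    104 * 26 = 2704 = 30 mod 191
    30 * 147 = 4410 = 17 mod 191
    17 * 23 = 391 = 9 mod 191
    9 * 65 = 585 = 12 mod 191
    12 * 16 = 192 = 1 mod 191
  16^95 = 1 mod 191
Result 1: 16 is a quadratic residue mod 191.
16^95 mod 191 = 1

1


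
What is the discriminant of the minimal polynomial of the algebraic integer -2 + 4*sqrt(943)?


The element -2 + 4*sqrt(943) has minimal polynomial:
x^2 + 4*x - 15084
Discriminant = (4)^2 - 4*(-15084)
= 16 + 60336
= 60352

60352


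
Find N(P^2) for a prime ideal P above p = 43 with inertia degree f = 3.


N(P^a) = p^(a*f)
= 43^(2*3)
= 43^6
= 6321363049

6321363049


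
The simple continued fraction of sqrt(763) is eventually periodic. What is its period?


Run the CF algorithm for sqrt(763).
a_0 = floor(sqrt(763)) = 27; set m_0=0, q_0=1.
Recurrence: m' = q*a - m,  q' = (d - m'^2)/q,  a' = floor((a_0 + m')/q').
  step 1: m=27, q=34, a=1
  step 2: m=7, q=21, a=1
  step 3: m=14, q=27, a=1
  step 4: m=13, q=22, a=1
  step 5: m=9, q=31, a=1
  step 6: m=22, q=9, a=5
  step 7: m=23, q=26, a=1
  step 8: m=3, q=29, a=1
  step 9: m=26, q=3, a=17
  step 10: m=25, q=46, a=1
  step 11: m=21, q=7, a=6
  step 12: m=21, q=46, a=1
  step 13: m=25, q=3, a=17
  step 14: m=26, q=29, a=1
  step 15: m=3, q=26, a=1
  step 16: m=23, q=9, a=5
  step 17: m=22, q=31, a=1
  step 18: m=9, q=22, a=1
  step 19: m=13, q=27, a=1
  step 20: m=14, q=21, a=1
  step 21: m=7, q=34, a=1
  step 22: m=27, q=1, a=54
a_22 = 2*a_0 = 54, so the period closes here.
sqrt(763) = [27; 1, 1, 1, 1, 1, 5, 1, 1, 17, 1, 6, 1, 17, 1, 1, 5, 1, 1, 1, 1, 1, 54]
Period length = 22

22


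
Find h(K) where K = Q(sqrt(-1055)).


K = Q(sqrt(-1055)). d mod 4 = 1, so D = disc(K) = d = -1055
h(K) equals the number of primitive reduced positive-definite forms (a, b, c) = a*x^2 + b*x*y + c*y^2 with b^2 - 4ac = D,
where reduced means |b| <= a <= c, with b >= 0 whenever |b| = a or a = c, and primitive means gcd(a, b, c) = 1.
Reduced forces 3a^2 <= |D| = 1055, so 1 <= a <= 18; b must have the parity of D, and c = (b^2 - D)/(4a) must be an integer >= a.
Enumerate a = 1..18, b in [-a, a]:
  a=1: (1, 1, 264)  [1]
  a=2: (2, -1, 132), (2, 1, 132)  [2]
  a=3: (3, -1, 88), (3, 1, 88)  [2]
  a=4: (4, -1, 66), (4, 1, 66)  [2]
  a=5: (5, 5, 54)  [1]
  a=6: (6, -5, 45), (6, -1, 44), (6, 1, 44), (6, 5, 45)  [4]
  a=7: (7, -3, 38), (7, 3, 38)  [2]
  a=8: (8, -1, 33), (8, 1, 33)  [2]
  a=9: (9, -5, 30), (9, 5, 30)  [2]
  a=10: (10, -5, 27), (10, 5, 27)  [2]
  a=11: (11, -1, 24), (11, 1, 24)  [2]
  a=12: (12, -7, 23), (12, -1, 22), (12, 1, 22), (12, 7, 23)  [4]
  a=13: none
  a=14: (14, -11, 21), (14, -3, 19), (14, 3, 19), (14, 11, 21)  [4]
  a=15: (15, -5, 18), (15, 5, 18)  [2]
  a=16: (16, -15, 20), (16, 15, 20)  [2]
  a=17: (17, -13, 18), (17, 13, 18)  [2]
  a=18: none
Total reduced forms: 1 + 2 + 2 + 2 + 1 + 4 + 2 + 2 + 2 + 2 + 2 + 4 + 4 + 2 + 2 + 2 = 36
h = 36

36


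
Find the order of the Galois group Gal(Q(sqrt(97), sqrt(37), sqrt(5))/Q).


The 3 square roots of distinct primes are multiplicatively independent over Q,
so [K:Q] = 2^3 and Gal(K/Q) is isomorphic to (Z/2Z)^3.
|Gal| = 2^3 = 8

8


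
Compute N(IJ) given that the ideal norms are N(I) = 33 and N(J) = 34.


N(IJ) = N(I) * N(J)
= 33 * 34
= 1122

1122


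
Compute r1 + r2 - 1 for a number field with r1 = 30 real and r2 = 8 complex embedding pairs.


By Dirichlet's unit theorem:
rank = r1 + r2 - 1
= 30 + 8 - 1
= 37

37


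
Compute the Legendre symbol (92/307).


p = 307 is prime, so compute (92/307) with the reciprocity algorithm (Jacobi-symbol steps: pull out 2s via (2/n), flip via reciprocity, reduce):
  pull out 2: (2/307) = -1  (since 307 mod 8 = 3)
  pull out 2: (2/307) = -1  (since 307 mod 8 = 3)
  reciprocity: (23/307) -> -(307/23)
  reduce: (8/23)
  pull out 2: (2/23) = +1  (since 23 mod 8 = 7)
  pull out 2: (2/23) = +1  (since 23 mod 8 = 7)
  pull out 2: (2/23) = +1  (since 23 mod 8 = 7)
  (1/23) = 1
Product of signs = -1
(92/307) = -1

-1


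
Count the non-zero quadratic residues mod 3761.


For prime p, the number of non-zero quadratic residues is (p-1)/2.
= (3761-1)/2
= 1880

1880


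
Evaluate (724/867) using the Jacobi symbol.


Compute (724/867) via quadratic reciprocity:
  pull out 2: (2/867) = -1  (since 867 mod 8 = 3)
  pull out 2: (2/867) = -1  (since 867 mod 8 = 3)
  reciprocity: (181/867) -> +(867/181)
  reduce: (143/181)
  reciprocity: (143/181) -> +(181/143)
  reduce: (38/143)
  pull out 2: (2/143) = +1  (since 143 mod 8 = 7)
  reciprocity: (19/143) -> -(143/19)
  reduce: (10/19)
  pull out 2: (2/19) = -1  (since 19 mod 8 = 3)
  reciprocity: (5/19) -> +(19/5)
  reduce: (4/5)
  pull out 2: (2/5) = -1  (since 5 mod 8 = 5)
  pull out 2: (2/5) = -1  (since 5 mod 8 = 5)
  (1/5) = 1
Product of signs = 1

1
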